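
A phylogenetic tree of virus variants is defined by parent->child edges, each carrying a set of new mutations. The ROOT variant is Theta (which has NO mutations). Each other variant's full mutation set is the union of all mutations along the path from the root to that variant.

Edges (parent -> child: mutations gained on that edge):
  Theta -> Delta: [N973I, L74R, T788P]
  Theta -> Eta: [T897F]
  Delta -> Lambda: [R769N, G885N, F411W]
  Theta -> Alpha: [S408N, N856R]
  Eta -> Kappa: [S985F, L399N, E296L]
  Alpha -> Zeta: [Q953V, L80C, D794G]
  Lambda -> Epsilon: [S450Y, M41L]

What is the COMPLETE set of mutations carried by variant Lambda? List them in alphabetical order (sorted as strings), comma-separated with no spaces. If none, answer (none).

At Theta: gained [] -> total []
At Delta: gained ['N973I', 'L74R', 'T788P'] -> total ['L74R', 'N973I', 'T788P']
At Lambda: gained ['R769N', 'G885N', 'F411W'] -> total ['F411W', 'G885N', 'L74R', 'N973I', 'R769N', 'T788P']

Answer: F411W,G885N,L74R,N973I,R769N,T788P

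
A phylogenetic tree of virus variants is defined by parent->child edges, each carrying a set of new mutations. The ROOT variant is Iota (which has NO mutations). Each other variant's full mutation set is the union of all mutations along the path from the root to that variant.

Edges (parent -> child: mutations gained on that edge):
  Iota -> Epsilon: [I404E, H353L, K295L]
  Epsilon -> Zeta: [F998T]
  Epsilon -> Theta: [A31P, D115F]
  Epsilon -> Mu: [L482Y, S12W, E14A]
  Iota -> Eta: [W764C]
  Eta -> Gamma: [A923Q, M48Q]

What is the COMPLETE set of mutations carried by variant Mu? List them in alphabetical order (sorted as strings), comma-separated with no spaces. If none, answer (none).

Answer: E14A,H353L,I404E,K295L,L482Y,S12W

Derivation:
At Iota: gained [] -> total []
At Epsilon: gained ['I404E', 'H353L', 'K295L'] -> total ['H353L', 'I404E', 'K295L']
At Mu: gained ['L482Y', 'S12W', 'E14A'] -> total ['E14A', 'H353L', 'I404E', 'K295L', 'L482Y', 'S12W']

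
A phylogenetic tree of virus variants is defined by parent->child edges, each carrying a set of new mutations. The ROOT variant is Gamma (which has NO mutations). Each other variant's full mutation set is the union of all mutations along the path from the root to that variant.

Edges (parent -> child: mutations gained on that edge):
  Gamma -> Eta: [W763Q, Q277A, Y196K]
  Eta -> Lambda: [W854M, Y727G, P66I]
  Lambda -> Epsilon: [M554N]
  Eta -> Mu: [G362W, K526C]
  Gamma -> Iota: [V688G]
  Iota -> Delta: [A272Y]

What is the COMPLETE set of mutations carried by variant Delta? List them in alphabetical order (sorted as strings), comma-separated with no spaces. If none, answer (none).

At Gamma: gained [] -> total []
At Iota: gained ['V688G'] -> total ['V688G']
At Delta: gained ['A272Y'] -> total ['A272Y', 'V688G']

Answer: A272Y,V688G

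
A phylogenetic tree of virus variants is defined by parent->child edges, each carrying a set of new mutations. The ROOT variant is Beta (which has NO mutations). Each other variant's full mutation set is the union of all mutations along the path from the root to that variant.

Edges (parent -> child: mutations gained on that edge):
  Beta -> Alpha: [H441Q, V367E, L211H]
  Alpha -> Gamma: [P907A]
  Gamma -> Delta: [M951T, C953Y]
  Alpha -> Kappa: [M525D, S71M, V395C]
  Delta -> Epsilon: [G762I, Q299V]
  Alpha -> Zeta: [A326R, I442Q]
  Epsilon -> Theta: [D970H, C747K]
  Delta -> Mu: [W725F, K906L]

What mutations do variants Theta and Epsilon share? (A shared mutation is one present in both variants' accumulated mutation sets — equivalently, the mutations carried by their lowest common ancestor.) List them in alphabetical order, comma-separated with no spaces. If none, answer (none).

Answer: C953Y,G762I,H441Q,L211H,M951T,P907A,Q299V,V367E

Derivation:
Accumulating mutations along path to Theta:
  At Beta: gained [] -> total []
  At Alpha: gained ['H441Q', 'V367E', 'L211H'] -> total ['H441Q', 'L211H', 'V367E']
  At Gamma: gained ['P907A'] -> total ['H441Q', 'L211H', 'P907A', 'V367E']
  At Delta: gained ['M951T', 'C953Y'] -> total ['C953Y', 'H441Q', 'L211H', 'M951T', 'P907A', 'V367E']
  At Epsilon: gained ['G762I', 'Q299V'] -> total ['C953Y', 'G762I', 'H441Q', 'L211H', 'M951T', 'P907A', 'Q299V', 'V367E']
  At Theta: gained ['D970H', 'C747K'] -> total ['C747K', 'C953Y', 'D970H', 'G762I', 'H441Q', 'L211H', 'M951T', 'P907A', 'Q299V', 'V367E']
Mutations(Theta) = ['C747K', 'C953Y', 'D970H', 'G762I', 'H441Q', 'L211H', 'M951T', 'P907A', 'Q299V', 'V367E']
Accumulating mutations along path to Epsilon:
  At Beta: gained [] -> total []
  At Alpha: gained ['H441Q', 'V367E', 'L211H'] -> total ['H441Q', 'L211H', 'V367E']
  At Gamma: gained ['P907A'] -> total ['H441Q', 'L211H', 'P907A', 'V367E']
  At Delta: gained ['M951T', 'C953Y'] -> total ['C953Y', 'H441Q', 'L211H', 'M951T', 'P907A', 'V367E']
  At Epsilon: gained ['G762I', 'Q299V'] -> total ['C953Y', 'G762I', 'H441Q', 'L211H', 'M951T', 'P907A', 'Q299V', 'V367E']
Mutations(Epsilon) = ['C953Y', 'G762I', 'H441Q', 'L211H', 'M951T', 'P907A', 'Q299V', 'V367E']
Intersection: ['C747K', 'C953Y', 'D970H', 'G762I', 'H441Q', 'L211H', 'M951T', 'P907A', 'Q299V', 'V367E'] ∩ ['C953Y', 'G762I', 'H441Q', 'L211H', 'M951T', 'P907A', 'Q299V', 'V367E'] = ['C953Y', 'G762I', 'H441Q', 'L211H', 'M951T', 'P907A', 'Q299V', 'V367E']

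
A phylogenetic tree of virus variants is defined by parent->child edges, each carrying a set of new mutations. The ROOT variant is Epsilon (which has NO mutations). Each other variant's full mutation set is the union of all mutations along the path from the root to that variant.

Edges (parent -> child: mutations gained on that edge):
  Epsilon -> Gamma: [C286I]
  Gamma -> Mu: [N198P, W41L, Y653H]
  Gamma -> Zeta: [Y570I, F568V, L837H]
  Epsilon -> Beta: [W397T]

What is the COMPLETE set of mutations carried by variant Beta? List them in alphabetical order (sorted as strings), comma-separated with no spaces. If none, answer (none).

Answer: W397T

Derivation:
At Epsilon: gained [] -> total []
At Beta: gained ['W397T'] -> total ['W397T']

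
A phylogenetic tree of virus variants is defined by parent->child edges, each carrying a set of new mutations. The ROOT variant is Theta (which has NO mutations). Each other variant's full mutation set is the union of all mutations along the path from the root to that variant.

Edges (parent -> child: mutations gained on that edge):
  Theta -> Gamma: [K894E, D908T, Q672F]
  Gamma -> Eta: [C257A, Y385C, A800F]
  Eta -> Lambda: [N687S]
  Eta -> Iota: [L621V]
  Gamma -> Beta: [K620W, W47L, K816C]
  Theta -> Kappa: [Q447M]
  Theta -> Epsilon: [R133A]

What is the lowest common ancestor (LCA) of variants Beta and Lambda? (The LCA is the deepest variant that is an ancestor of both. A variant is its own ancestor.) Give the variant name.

Answer: Gamma

Derivation:
Path from root to Beta: Theta -> Gamma -> Beta
  ancestors of Beta: {Theta, Gamma, Beta}
Path from root to Lambda: Theta -> Gamma -> Eta -> Lambda
  ancestors of Lambda: {Theta, Gamma, Eta, Lambda}
Common ancestors: {Theta, Gamma}
Walk up from Lambda: Lambda (not in ancestors of Beta), Eta (not in ancestors of Beta), Gamma (in ancestors of Beta), Theta (in ancestors of Beta)
Deepest common ancestor (LCA) = Gamma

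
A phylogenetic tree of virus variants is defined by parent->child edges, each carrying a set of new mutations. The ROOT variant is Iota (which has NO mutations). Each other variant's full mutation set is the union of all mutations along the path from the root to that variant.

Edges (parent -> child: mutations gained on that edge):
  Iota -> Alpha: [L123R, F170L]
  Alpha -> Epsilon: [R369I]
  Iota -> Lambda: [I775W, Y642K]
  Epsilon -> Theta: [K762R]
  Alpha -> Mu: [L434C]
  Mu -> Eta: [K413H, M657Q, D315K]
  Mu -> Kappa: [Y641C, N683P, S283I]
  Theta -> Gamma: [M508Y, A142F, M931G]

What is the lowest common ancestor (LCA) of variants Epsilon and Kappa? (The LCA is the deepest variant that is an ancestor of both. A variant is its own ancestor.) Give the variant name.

Path from root to Epsilon: Iota -> Alpha -> Epsilon
  ancestors of Epsilon: {Iota, Alpha, Epsilon}
Path from root to Kappa: Iota -> Alpha -> Mu -> Kappa
  ancestors of Kappa: {Iota, Alpha, Mu, Kappa}
Common ancestors: {Iota, Alpha}
Walk up from Kappa: Kappa (not in ancestors of Epsilon), Mu (not in ancestors of Epsilon), Alpha (in ancestors of Epsilon), Iota (in ancestors of Epsilon)
Deepest common ancestor (LCA) = Alpha

Answer: Alpha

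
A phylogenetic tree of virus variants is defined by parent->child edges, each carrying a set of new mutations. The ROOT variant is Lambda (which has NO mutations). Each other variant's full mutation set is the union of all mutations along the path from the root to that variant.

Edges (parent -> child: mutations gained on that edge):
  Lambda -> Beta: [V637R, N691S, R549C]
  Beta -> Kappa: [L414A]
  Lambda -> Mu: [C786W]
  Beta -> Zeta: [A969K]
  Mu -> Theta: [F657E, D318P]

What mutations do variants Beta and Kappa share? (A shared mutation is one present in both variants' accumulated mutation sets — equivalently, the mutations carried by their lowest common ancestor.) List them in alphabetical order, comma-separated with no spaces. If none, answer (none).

Answer: N691S,R549C,V637R

Derivation:
Accumulating mutations along path to Beta:
  At Lambda: gained [] -> total []
  At Beta: gained ['V637R', 'N691S', 'R549C'] -> total ['N691S', 'R549C', 'V637R']
Mutations(Beta) = ['N691S', 'R549C', 'V637R']
Accumulating mutations along path to Kappa:
  At Lambda: gained [] -> total []
  At Beta: gained ['V637R', 'N691S', 'R549C'] -> total ['N691S', 'R549C', 'V637R']
  At Kappa: gained ['L414A'] -> total ['L414A', 'N691S', 'R549C', 'V637R']
Mutations(Kappa) = ['L414A', 'N691S', 'R549C', 'V637R']
Intersection: ['N691S', 'R549C', 'V637R'] ∩ ['L414A', 'N691S', 'R549C', 'V637R'] = ['N691S', 'R549C', 'V637R']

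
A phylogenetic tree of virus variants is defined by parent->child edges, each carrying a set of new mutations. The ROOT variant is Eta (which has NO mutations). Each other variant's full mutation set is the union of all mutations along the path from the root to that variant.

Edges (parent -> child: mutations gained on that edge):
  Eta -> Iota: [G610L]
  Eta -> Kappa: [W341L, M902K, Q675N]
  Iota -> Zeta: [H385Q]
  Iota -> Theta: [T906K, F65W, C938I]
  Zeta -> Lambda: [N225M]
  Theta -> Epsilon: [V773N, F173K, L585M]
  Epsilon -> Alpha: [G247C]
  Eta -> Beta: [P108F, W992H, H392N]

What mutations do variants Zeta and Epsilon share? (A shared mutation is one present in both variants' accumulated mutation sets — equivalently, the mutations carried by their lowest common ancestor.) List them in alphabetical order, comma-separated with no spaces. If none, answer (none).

Accumulating mutations along path to Zeta:
  At Eta: gained [] -> total []
  At Iota: gained ['G610L'] -> total ['G610L']
  At Zeta: gained ['H385Q'] -> total ['G610L', 'H385Q']
Mutations(Zeta) = ['G610L', 'H385Q']
Accumulating mutations along path to Epsilon:
  At Eta: gained [] -> total []
  At Iota: gained ['G610L'] -> total ['G610L']
  At Theta: gained ['T906K', 'F65W', 'C938I'] -> total ['C938I', 'F65W', 'G610L', 'T906K']
  At Epsilon: gained ['V773N', 'F173K', 'L585M'] -> total ['C938I', 'F173K', 'F65W', 'G610L', 'L585M', 'T906K', 'V773N']
Mutations(Epsilon) = ['C938I', 'F173K', 'F65W', 'G610L', 'L585M', 'T906K', 'V773N']
Intersection: ['G610L', 'H385Q'] ∩ ['C938I', 'F173K', 'F65W', 'G610L', 'L585M', 'T906K', 'V773N'] = ['G610L']

Answer: G610L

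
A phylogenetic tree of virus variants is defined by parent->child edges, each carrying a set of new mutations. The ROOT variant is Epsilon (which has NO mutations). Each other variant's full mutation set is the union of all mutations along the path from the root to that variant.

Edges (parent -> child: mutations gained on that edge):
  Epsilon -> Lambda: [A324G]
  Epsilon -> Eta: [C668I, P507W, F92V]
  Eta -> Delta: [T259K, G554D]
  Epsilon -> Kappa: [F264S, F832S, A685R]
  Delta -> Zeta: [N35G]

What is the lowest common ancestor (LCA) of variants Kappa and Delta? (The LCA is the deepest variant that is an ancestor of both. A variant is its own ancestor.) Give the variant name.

Answer: Epsilon

Derivation:
Path from root to Kappa: Epsilon -> Kappa
  ancestors of Kappa: {Epsilon, Kappa}
Path from root to Delta: Epsilon -> Eta -> Delta
  ancestors of Delta: {Epsilon, Eta, Delta}
Common ancestors: {Epsilon}
Walk up from Delta: Delta (not in ancestors of Kappa), Eta (not in ancestors of Kappa), Epsilon (in ancestors of Kappa)
Deepest common ancestor (LCA) = Epsilon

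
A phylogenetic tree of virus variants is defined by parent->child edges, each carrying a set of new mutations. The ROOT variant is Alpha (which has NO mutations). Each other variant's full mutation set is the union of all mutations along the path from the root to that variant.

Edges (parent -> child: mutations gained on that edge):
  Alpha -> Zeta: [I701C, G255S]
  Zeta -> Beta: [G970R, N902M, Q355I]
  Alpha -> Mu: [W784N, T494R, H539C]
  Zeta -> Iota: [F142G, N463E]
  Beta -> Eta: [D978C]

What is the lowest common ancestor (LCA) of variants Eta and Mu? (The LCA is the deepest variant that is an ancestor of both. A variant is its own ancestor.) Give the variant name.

Path from root to Eta: Alpha -> Zeta -> Beta -> Eta
  ancestors of Eta: {Alpha, Zeta, Beta, Eta}
Path from root to Mu: Alpha -> Mu
  ancestors of Mu: {Alpha, Mu}
Common ancestors: {Alpha}
Walk up from Mu: Mu (not in ancestors of Eta), Alpha (in ancestors of Eta)
Deepest common ancestor (LCA) = Alpha

Answer: Alpha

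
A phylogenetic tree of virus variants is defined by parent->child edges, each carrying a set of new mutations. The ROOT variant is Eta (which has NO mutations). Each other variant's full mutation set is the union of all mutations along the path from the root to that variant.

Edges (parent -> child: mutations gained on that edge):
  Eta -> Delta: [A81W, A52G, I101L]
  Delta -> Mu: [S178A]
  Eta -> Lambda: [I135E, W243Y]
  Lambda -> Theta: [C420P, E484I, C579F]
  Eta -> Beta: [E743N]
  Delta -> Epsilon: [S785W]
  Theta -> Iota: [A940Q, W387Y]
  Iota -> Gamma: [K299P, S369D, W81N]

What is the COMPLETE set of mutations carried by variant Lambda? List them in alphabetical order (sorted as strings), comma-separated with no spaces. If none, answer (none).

Answer: I135E,W243Y

Derivation:
At Eta: gained [] -> total []
At Lambda: gained ['I135E', 'W243Y'] -> total ['I135E', 'W243Y']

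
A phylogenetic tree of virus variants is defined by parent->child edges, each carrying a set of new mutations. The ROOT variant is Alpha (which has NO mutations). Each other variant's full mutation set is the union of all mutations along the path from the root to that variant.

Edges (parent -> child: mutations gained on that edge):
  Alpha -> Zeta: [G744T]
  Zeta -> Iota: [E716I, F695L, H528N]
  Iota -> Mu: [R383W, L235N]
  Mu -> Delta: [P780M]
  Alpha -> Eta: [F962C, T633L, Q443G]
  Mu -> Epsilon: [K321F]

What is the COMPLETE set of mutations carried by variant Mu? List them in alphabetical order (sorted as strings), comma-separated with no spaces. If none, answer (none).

Answer: E716I,F695L,G744T,H528N,L235N,R383W

Derivation:
At Alpha: gained [] -> total []
At Zeta: gained ['G744T'] -> total ['G744T']
At Iota: gained ['E716I', 'F695L', 'H528N'] -> total ['E716I', 'F695L', 'G744T', 'H528N']
At Mu: gained ['R383W', 'L235N'] -> total ['E716I', 'F695L', 'G744T', 'H528N', 'L235N', 'R383W']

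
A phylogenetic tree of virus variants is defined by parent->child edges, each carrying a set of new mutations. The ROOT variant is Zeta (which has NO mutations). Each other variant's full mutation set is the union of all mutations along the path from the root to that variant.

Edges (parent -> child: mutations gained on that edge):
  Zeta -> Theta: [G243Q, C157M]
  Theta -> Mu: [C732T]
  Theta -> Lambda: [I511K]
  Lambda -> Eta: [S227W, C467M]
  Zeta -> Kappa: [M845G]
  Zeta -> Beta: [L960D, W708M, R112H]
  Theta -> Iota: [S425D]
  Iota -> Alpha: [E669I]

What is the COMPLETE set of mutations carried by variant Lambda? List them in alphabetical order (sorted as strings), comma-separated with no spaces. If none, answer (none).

Answer: C157M,G243Q,I511K

Derivation:
At Zeta: gained [] -> total []
At Theta: gained ['G243Q', 'C157M'] -> total ['C157M', 'G243Q']
At Lambda: gained ['I511K'] -> total ['C157M', 'G243Q', 'I511K']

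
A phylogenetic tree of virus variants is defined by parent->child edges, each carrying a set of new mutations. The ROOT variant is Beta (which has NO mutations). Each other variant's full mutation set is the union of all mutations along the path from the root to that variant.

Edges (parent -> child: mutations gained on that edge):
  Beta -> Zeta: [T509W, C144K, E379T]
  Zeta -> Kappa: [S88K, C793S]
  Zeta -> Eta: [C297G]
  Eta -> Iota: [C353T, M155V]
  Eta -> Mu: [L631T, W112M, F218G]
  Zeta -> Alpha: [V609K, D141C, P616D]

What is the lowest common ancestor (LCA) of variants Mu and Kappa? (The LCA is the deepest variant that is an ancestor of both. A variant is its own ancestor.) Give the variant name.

Path from root to Mu: Beta -> Zeta -> Eta -> Mu
  ancestors of Mu: {Beta, Zeta, Eta, Mu}
Path from root to Kappa: Beta -> Zeta -> Kappa
  ancestors of Kappa: {Beta, Zeta, Kappa}
Common ancestors: {Beta, Zeta}
Walk up from Kappa: Kappa (not in ancestors of Mu), Zeta (in ancestors of Mu), Beta (in ancestors of Mu)
Deepest common ancestor (LCA) = Zeta

Answer: Zeta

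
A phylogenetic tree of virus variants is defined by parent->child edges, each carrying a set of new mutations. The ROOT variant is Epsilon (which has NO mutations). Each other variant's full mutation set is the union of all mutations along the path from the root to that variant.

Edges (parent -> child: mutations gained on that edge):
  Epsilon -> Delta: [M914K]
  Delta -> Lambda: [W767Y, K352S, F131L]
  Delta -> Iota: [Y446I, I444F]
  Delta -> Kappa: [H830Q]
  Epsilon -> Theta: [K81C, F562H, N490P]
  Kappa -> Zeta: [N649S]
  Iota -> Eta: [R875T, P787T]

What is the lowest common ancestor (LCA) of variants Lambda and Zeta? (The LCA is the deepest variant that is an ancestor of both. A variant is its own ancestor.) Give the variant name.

Path from root to Lambda: Epsilon -> Delta -> Lambda
  ancestors of Lambda: {Epsilon, Delta, Lambda}
Path from root to Zeta: Epsilon -> Delta -> Kappa -> Zeta
  ancestors of Zeta: {Epsilon, Delta, Kappa, Zeta}
Common ancestors: {Epsilon, Delta}
Walk up from Zeta: Zeta (not in ancestors of Lambda), Kappa (not in ancestors of Lambda), Delta (in ancestors of Lambda), Epsilon (in ancestors of Lambda)
Deepest common ancestor (LCA) = Delta

Answer: Delta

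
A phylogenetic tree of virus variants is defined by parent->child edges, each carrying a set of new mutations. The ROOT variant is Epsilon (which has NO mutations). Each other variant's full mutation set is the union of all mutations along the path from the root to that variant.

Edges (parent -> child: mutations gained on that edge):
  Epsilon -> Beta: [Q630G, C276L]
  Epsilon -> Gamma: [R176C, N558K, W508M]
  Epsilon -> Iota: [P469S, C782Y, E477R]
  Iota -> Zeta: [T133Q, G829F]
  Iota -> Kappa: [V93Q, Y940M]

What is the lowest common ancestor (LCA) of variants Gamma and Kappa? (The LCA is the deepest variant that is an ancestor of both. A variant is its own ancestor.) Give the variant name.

Answer: Epsilon

Derivation:
Path from root to Gamma: Epsilon -> Gamma
  ancestors of Gamma: {Epsilon, Gamma}
Path from root to Kappa: Epsilon -> Iota -> Kappa
  ancestors of Kappa: {Epsilon, Iota, Kappa}
Common ancestors: {Epsilon}
Walk up from Kappa: Kappa (not in ancestors of Gamma), Iota (not in ancestors of Gamma), Epsilon (in ancestors of Gamma)
Deepest common ancestor (LCA) = Epsilon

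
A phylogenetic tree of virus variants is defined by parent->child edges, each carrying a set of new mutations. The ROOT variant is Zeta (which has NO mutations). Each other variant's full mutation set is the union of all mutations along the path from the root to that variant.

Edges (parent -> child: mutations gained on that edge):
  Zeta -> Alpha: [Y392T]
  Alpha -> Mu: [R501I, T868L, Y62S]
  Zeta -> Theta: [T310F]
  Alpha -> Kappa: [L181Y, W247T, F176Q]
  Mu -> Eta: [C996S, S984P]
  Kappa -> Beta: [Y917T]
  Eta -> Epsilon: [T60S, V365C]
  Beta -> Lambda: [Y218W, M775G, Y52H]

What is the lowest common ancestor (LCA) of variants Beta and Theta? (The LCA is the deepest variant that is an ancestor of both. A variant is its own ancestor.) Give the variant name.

Answer: Zeta

Derivation:
Path from root to Beta: Zeta -> Alpha -> Kappa -> Beta
  ancestors of Beta: {Zeta, Alpha, Kappa, Beta}
Path from root to Theta: Zeta -> Theta
  ancestors of Theta: {Zeta, Theta}
Common ancestors: {Zeta}
Walk up from Theta: Theta (not in ancestors of Beta), Zeta (in ancestors of Beta)
Deepest common ancestor (LCA) = Zeta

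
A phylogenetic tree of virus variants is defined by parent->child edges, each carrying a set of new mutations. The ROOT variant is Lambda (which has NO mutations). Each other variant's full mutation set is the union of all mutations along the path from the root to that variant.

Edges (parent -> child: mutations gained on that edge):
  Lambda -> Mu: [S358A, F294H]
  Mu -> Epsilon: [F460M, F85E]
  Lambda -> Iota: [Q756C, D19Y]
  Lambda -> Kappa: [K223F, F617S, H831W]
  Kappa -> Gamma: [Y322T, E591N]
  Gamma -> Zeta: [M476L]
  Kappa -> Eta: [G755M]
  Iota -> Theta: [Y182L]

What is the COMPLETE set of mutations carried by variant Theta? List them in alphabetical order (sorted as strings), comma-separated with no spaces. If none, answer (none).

Answer: D19Y,Q756C,Y182L

Derivation:
At Lambda: gained [] -> total []
At Iota: gained ['Q756C', 'D19Y'] -> total ['D19Y', 'Q756C']
At Theta: gained ['Y182L'] -> total ['D19Y', 'Q756C', 'Y182L']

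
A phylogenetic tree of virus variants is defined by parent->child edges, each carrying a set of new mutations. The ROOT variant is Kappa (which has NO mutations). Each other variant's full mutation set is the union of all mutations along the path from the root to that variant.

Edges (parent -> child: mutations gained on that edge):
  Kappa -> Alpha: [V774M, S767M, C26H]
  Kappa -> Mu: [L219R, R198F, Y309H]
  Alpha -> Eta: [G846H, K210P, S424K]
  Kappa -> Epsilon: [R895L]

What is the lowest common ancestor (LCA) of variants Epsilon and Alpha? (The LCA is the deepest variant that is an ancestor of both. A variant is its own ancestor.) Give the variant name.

Answer: Kappa

Derivation:
Path from root to Epsilon: Kappa -> Epsilon
  ancestors of Epsilon: {Kappa, Epsilon}
Path from root to Alpha: Kappa -> Alpha
  ancestors of Alpha: {Kappa, Alpha}
Common ancestors: {Kappa}
Walk up from Alpha: Alpha (not in ancestors of Epsilon), Kappa (in ancestors of Epsilon)
Deepest common ancestor (LCA) = Kappa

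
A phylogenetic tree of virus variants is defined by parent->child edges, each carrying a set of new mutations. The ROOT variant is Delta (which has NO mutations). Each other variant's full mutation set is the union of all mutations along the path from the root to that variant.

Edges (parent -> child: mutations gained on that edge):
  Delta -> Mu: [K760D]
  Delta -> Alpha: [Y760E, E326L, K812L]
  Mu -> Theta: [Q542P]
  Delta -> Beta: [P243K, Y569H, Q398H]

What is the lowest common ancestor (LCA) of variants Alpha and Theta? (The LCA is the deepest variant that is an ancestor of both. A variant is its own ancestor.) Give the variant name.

Answer: Delta

Derivation:
Path from root to Alpha: Delta -> Alpha
  ancestors of Alpha: {Delta, Alpha}
Path from root to Theta: Delta -> Mu -> Theta
  ancestors of Theta: {Delta, Mu, Theta}
Common ancestors: {Delta}
Walk up from Theta: Theta (not in ancestors of Alpha), Mu (not in ancestors of Alpha), Delta (in ancestors of Alpha)
Deepest common ancestor (LCA) = Delta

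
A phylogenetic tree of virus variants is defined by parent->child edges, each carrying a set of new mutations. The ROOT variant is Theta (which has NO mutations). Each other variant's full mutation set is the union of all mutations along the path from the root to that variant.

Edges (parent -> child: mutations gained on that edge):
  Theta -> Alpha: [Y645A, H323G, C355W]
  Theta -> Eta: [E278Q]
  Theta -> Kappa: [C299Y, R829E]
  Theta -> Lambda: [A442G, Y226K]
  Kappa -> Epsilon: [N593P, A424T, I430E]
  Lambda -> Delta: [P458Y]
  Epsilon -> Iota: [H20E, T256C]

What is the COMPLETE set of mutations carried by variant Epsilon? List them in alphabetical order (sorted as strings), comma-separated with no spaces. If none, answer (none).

Answer: A424T,C299Y,I430E,N593P,R829E

Derivation:
At Theta: gained [] -> total []
At Kappa: gained ['C299Y', 'R829E'] -> total ['C299Y', 'R829E']
At Epsilon: gained ['N593P', 'A424T', 'I430E'] -> total ['A424T', 'C299Y', 'I430E', 'N593P', 'R829E']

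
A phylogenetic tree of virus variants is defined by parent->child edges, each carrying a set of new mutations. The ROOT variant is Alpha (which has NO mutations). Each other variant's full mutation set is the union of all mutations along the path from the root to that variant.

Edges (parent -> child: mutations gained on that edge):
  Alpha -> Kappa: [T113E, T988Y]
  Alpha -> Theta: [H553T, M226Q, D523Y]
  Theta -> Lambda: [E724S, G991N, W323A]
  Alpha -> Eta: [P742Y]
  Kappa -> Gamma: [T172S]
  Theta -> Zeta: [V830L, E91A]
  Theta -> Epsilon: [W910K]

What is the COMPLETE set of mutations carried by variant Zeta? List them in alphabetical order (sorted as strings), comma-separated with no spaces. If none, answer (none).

Answer: D523Y,E91A,H553T,M226Q,V830L

Derivation:
At Alpha: gained [] -> total []
At Theta: gained ['H553T', 'M226Q', 'D523Y'] -> total ['D523Y', 'H553T', 'M226Q']
At Zeta: gained ['V830L', 'E91A'] -> total ['D523Y', 'E91A', 'H553T', 'M226Q', 'V830L']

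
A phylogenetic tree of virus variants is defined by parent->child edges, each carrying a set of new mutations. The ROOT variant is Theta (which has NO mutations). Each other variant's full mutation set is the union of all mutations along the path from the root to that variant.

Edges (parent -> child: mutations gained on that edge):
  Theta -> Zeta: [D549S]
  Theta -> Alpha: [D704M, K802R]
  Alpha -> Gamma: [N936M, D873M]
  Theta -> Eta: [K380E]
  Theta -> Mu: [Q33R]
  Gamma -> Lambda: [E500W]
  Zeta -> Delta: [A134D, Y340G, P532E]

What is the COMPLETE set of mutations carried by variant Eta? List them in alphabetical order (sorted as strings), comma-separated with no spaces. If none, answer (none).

At Theta: gained [] -> total []
At Eta: gained ['K380E'] -> total ['K380E']

Answer: K380E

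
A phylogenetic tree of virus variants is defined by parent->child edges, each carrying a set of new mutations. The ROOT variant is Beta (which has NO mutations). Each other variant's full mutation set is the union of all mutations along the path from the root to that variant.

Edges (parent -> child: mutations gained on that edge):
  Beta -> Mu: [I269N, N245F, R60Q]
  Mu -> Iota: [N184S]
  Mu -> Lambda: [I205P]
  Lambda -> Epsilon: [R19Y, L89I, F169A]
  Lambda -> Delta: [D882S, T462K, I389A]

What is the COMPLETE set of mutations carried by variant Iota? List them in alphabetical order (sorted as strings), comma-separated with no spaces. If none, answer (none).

Answer: I269N,N184S,N245F,R60Q

Derivation:
At Beta: gained [] -> total []
At Mu: gained ['I269N', 'N245F', 'R60Q'] -> total ['I269N', 'N245F', 'R60Q']
At Iota: gained ['N184S'] -> total ['I269N', 'N184S', 'N245F', 'R60Q']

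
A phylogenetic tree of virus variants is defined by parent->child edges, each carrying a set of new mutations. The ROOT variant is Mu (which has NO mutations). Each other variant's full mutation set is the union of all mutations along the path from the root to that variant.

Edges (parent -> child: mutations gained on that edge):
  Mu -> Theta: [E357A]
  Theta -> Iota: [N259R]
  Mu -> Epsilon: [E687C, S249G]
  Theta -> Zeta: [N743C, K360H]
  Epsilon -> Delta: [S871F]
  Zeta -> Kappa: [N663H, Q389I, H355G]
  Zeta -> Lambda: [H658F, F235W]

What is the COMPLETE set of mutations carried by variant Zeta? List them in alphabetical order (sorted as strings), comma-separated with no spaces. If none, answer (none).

Answer: E357A,K360H,N743C

Derivation:
At Mu: gained [] -> total []
At Theta: gained ['E357A'] -> total ['E357A']
At Zeta: gained ['N743C', 'K360H'] -> total ['E357A', 'K360H', 'N743C']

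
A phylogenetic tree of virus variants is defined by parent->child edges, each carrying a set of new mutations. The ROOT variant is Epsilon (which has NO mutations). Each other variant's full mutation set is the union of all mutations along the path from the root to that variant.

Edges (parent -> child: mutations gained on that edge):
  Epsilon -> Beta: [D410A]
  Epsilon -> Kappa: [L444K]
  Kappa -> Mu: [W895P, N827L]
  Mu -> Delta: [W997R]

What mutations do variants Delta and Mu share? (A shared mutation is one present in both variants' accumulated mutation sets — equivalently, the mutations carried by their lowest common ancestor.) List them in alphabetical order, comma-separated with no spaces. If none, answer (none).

Answer: L444K,N827L,W895P

Derivation:
Accumulating mutations along path to Delta:
  At Epsilon: gained [] -> total []
  At Kappa: gained ['L444K'] -> total ['L444K']
  At Mu: gained ['W895P', 'N827L'] -> total ['L444K', 'N827L', 'W895P']
  At Delta: gained ['W997R'] -> total ['L444K', 'N827L', 'W895P', 'W997R']
Mutations(Delta) = ['L444K', 'N827L', 'W895P', 'W997R']
Accumulating mutations along path to Mu:
  At Epsilon: gained [] -> total []
  At Kappa: gained ['L444K'] -> total ['L444K']
  At Mu: gained ['W895P', 'N827L'] -> total ['L444K', 'N827L', 'W895P']
Mutations(Mu) = ['L444K', 'N827L', 'W895P']
Intersection: ['L444K', 'N827L', 'W895P', 'W997R'] ∩ ['L444K', 'N827L', 'W895P'] = ['L444K', 'N827L', 'W895P']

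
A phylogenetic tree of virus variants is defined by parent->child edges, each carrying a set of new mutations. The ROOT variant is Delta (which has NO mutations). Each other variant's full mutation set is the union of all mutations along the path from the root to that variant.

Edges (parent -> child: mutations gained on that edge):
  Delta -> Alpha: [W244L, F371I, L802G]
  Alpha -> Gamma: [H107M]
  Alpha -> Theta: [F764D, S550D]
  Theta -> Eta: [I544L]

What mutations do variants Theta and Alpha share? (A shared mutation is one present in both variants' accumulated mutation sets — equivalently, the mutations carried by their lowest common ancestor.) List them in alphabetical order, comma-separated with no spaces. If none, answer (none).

Answer: F371I,L802G,W244L

Derivation:
Accumulating mutations along path to Theta:
  At Delta: gained [] -> total []
  At Alpha: gained ['W244L', 'F371I', 'L802G'] -> total ['F371I', 'L802G', 'W244L']
  At Theta: gained ['F764D', 'S550D'] -> total ['F371I', 'F764D', 'L802G', 'S550D', 'W244L']
Mutations(Theta) = ['F371I', 'F764D', 'L802G', 'S550D', 'W244L']
Accumulating mutations along path to Alpha:
  At Delta: gained [] -> total []
  At Alpha: gained ['W244L', 'F371I', 'L802G'] -> total ['F371I', 'L802G', 'W244L']
Mutations(Alpha) = ['F371I', 'L802G', 'W244L']
Intersection: ['F371I', 'F764D', 'L802G', 'S550D', 'W244L'] ∩ ['F371I', 'L802G', 'W244L'] = ['F371I', 'L802G', 'W244L']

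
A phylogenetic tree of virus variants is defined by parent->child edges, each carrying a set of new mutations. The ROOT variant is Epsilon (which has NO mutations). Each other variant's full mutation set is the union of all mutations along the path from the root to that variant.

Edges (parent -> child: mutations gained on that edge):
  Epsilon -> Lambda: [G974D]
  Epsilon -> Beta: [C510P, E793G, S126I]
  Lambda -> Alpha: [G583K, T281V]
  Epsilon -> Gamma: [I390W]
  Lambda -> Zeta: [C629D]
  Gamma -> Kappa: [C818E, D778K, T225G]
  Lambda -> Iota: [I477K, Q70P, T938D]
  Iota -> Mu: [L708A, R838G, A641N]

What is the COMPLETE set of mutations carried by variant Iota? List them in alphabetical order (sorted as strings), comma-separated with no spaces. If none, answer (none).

Answer: G974D,I477K,Q70P,T938D

Derivation:
At Epsilon: gained [] -> total []
At Lambda: gained ['G974D'] -> total ['G974D']
At Iota: gained ['I477K', 'Q70P', 'T938D'] -> total ['G974D', 'I477K', 'Q70P', 'T938D']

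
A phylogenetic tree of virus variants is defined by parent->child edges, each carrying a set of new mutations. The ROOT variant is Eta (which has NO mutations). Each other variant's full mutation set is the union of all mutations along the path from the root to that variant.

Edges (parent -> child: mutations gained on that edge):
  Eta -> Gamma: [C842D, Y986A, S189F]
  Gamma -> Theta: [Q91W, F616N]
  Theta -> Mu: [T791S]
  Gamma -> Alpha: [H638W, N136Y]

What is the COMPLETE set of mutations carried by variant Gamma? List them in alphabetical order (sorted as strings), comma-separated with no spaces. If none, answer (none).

Answer: C842D,S189F,Y986A

Derivation:
At Eta: gained [] -> total []
At Gamma: gained ['C842D', 'Y986A', 'S189F'] -> total ['C842D', 'S189F', 'Y986A']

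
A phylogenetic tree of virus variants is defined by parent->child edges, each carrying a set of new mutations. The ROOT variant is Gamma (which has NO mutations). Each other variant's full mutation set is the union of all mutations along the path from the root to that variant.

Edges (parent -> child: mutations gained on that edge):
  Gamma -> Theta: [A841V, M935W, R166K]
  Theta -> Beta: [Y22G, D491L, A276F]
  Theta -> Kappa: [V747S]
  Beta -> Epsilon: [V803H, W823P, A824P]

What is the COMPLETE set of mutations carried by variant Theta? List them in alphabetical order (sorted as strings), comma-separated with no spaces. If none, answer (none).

At Gamma: gained [] -> total []
At Theta: gained ['A841V', 'M935W', 'R166K'] -> total ['A841V', 'M935W', 'R166K']

Answer: A841V,M935W,R166K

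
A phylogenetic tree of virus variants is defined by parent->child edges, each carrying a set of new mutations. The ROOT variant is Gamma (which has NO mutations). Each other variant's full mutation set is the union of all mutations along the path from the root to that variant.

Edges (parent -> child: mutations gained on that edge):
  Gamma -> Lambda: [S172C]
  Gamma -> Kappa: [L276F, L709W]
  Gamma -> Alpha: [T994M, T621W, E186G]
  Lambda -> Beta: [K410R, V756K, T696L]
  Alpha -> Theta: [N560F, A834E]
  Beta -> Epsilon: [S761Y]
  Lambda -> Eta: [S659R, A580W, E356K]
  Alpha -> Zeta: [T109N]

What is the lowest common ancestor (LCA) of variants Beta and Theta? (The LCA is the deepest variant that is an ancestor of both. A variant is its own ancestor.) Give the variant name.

Path from root to Beta: Gamma -> Lambda -> Beta
  ancestors of Beta: {Gamma, Lambda, Beta}
Path from root to Theta: Gamma -> Alpha -> Theta
  ancestors of Theta: {Gamma, Alpha, Theta}
Common ancestors: {Gamma}
Walk up from Theta: Theta (not in ancestors of Beta), Alpha (not in ancestors of Beta), Gamma (in ancestors of Beta)
Deepest common ancestor (LCA) = Gamma

Answer: Gamma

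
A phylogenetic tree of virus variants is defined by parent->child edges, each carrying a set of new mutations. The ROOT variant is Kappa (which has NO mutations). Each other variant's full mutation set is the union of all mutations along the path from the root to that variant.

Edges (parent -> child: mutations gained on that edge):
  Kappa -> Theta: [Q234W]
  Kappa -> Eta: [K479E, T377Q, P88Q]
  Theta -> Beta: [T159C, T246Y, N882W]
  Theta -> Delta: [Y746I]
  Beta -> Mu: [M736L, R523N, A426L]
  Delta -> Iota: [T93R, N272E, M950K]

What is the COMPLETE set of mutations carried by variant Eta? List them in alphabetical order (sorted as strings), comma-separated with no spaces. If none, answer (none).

At Kappa: gained [] -> total []
At Eta: gained ['K479E', 'T377Q', 'P88Q'] -> total ['K479E', 'P88Q', 'T377Q']

Answer: K479E,P88Q,T377Q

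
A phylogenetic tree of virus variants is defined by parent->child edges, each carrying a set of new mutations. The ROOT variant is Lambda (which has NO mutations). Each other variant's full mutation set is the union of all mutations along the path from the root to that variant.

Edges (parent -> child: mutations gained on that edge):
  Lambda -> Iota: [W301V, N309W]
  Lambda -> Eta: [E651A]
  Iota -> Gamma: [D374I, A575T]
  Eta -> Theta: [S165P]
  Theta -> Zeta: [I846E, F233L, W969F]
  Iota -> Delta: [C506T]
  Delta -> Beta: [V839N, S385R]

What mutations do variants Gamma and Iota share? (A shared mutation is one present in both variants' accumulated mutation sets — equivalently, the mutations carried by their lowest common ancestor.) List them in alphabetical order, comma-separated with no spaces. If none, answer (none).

Accumulating mutations along path to Gamma:
  At Lambda: gained [] -> total []
  At Iota: gained ['W301V', 'N309W'] -> total ['N309W', 'W301V']
  At Gamma: gained ['D374I', 'A575T'] -> total ['A575T', 'D374I', 'N309W', 'W301V']
Mutations(Gamma) = ['A575T', 'D374I', 'N309W', 'W301V']
Accumulating mutations along path to Iota:
  At Lambda: gained [] -> total []
  At Iota: gained ['W301V', 'N309W'] -> total ['N309W', 'W301V']
Mutations(Iota) = ['N309W', 'W301V']
Intersection: ['A575T', 'D374I', 'N309W', 'W301V'] ∩ ['N309W', 'W301V'] = ['N309W', 'W301V']

Answer: N309W,W301V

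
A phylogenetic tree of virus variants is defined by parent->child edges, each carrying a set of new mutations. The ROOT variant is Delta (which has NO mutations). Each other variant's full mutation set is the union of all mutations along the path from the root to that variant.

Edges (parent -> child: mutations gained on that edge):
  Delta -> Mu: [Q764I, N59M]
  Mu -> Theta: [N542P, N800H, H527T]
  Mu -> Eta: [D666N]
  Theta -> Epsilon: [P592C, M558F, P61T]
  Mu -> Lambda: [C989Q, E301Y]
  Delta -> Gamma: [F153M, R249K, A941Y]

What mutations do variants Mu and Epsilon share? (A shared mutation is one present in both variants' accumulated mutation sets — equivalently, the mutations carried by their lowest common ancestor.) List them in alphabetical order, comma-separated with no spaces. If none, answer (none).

Answer: N59M,Q764I

Derivation:
Accumulating mutations along path to Mu:
  At Delta: gained [] -> total []
  At Mu: gained ['Q764I', 'N59M'] -> total ['N59M', 'Q764I']
Mutations(Mu) = ['N59M', 'Q764I']
Accumulating mutations along path to Epsilon:
  At Delta: gained [] -> total []
  At Mu: gained ['Q764I', 'N59M'] -> total ['N59M', 'Q764I']
  At Theta: gained ['N542P', 'N800H', 'H527T'] -> total ['H527T', 'N542P', 'N59M', 'N800H', 'Q764I']
  At Epsilon: gained ['P592C', 'M558F', 'P61T'] -> total ['H527T', 'M558F', 'N542P', 'N59M', 'N800H', 'P592C', 'P61T', 'Q764I']
Mutations(Epsilon) = ['H527T', 'M558F', 'N542P', 'N59M', 'N800H', 'P592C', 'P61T', 'Q764I']
Intersection: ['N59M', 'Q764I'] ∩ ['H527T', 'M558F', 'N542P', 'N59M', 'N800H', 'P592C', 'P61T', 'Q764I'] = ['N59M', 'Q764I']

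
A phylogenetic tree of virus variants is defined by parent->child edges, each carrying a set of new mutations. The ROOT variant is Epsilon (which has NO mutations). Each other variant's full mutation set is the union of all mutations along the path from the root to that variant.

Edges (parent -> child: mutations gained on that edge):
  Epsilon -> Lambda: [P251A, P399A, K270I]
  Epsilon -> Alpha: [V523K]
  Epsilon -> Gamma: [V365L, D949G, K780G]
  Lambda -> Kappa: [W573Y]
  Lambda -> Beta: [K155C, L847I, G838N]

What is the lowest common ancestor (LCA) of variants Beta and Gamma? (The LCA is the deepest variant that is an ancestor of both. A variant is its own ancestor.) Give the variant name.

Answer: Epsilon

Derivation:
Path from root to Beta: Epsilon -> Lambda -> Beta
  ancestors of Beta: {Epsilon, Lambda, Beta}
Path from root to Gamma: Epsilon -> Gamma
  ancestors of Gamma: {Epsilon, Gamma}
Common ancestors: {Epsilon}
Walk up from Gamma: Gamma (not in ancestors of Beta), Epsilon (in ancestors of Beta)
Deepest common ancestor (LCA) = Epsilon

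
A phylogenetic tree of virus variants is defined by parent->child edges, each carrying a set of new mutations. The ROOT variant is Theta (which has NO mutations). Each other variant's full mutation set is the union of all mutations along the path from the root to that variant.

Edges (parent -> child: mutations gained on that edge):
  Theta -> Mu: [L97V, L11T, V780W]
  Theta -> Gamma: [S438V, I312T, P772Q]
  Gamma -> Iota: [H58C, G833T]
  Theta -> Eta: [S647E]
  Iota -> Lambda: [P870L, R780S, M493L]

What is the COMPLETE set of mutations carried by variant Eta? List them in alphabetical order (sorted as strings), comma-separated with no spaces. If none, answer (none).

Answer: S647E

Derivation:
At Theta: gained [] -> total []
At Eta: gained ['S647E'] -> total ['S647E']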